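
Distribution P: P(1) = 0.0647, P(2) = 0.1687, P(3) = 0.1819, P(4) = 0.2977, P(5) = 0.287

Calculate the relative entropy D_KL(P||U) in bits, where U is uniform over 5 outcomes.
0.1487 bits

U(i) = 1/5 for all i

D_KL(P||U) = Σ P(x) log₂(P(x) / (1/5))
           = Σ P(x) log₂(P(x)) + log₂(5)
           = log₂(5) - H(P)

H(P) = -Σ P(x) log₂(P(x)):
  -P(1)·log₂(P(1)) = -(0.0647)·log₂(0.0647) = 0.25557
  -P(2)·log₂(P(2)) = -(0.1687)·log₂(0.1687) = 0.43313
  -P(3)·log₂(P(3)) = -(0.1819)·log₂(0.1819) = 0.44725
  -P(4)·log₂(P(4)) = -(0.2977)·log₂(0.2977) = 0.52040
  -P(5)·log₂(P(5)) = -(0.287)·log₂(0.287) = 0.51685
H(P) = 0.25557 + 0.43313 + 0.44725 + 0.52040 + 0.51685 = 2.17320 bits

log₂(5) = 2.32193 bits

D_KL(P||U) = 2.32193 - 2.17320 = 0.14873 ≈ 0.1487 bits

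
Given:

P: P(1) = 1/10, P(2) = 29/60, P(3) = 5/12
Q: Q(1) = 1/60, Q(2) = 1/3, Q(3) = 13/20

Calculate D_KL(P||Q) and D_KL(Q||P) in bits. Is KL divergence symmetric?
D_KL(P||Q) = 0.2503 bits, D_KL(Q||P) = 0.1952 bits. No, KL divergence is not symmetric.

D_KL(P||Q) = Σ P(x) log₂(P(x)/Q(x))

Computing term by term:
  P(1)·log₂(P(1)/Q(1)) = (1/10)·log₂((1/10)/(1/60)) = 0.25850
  P(2)·log₂(P(2)/Q(2)) = (29/60)·log₂((29/60)/(1/3)) = 0.25909
  P(3)·log₂(P(3)/Q(3)) = (5/12)·log₂((5/12)/(13/20)) = -0.26731

D_KL(P||Q) = 0.25850 + 0.25909 - 0.26731 = 0.25028 ≈ 0.2503 bits

D_KL(Q||P) = Σ Q(x) log₂(Q(x)/P(x))

Computing term by term:
  Q(1)·log₂(Q(1)/P(1)) = (1/60)·log₂((1/60)/(1/10)) = -0.04308
  Q(2)·log₂(Q(2)/P(2)) = (1/3)·log₂((1/3)/(29/60)) = -0.17868
  Q(3)·log₂(Q(3)/P(3)) = (13/20)·log₂((13/20)/(5/12)) = 0.41700

D_KL(Q||P) = -0.04308 - 0.17868 + 0.41700 = 0.19524 ≈ 0.1952 bits

These are NOT equal (difference: 0.0551 bits). KL divergence is asymmetric: D_KL(P||Q) ≠ D_KL(Q||P) in general.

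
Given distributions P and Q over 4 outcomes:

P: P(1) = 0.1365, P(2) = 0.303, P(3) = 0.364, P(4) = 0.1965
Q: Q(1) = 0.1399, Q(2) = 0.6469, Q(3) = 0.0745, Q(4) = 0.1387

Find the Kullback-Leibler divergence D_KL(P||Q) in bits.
0.5954 bits

D_KL(P||Q) = Σ P(x) log₂(P(x)/Q(x))

Computing term by term:
  P(1)·log₂(P(1)/Q(1)) = 0.1365·log₂(0.1365/0.1399) = -0.00485
  P(2)·log₂(P(2)/Q(2)) = 0.303·log₂(0.303/0.6469) = -0.33155
  P(3)·log₂(P(3)/Q(3)) = 0.364·log₂(0.364/0.0745) = 0.83306
  P(4)·log₂(P(4)/Q(4)) = 0.1965·log₂(0.1965/0.1387) = 0.09875

D_KL(P||Q) = -0.00485 - 0.33155 + 0.83306 + 0.09875 = 0.59541 ≈ 0.5954 bits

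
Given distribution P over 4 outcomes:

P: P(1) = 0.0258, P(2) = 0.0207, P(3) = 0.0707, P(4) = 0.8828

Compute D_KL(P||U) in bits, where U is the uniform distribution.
1.3191 bits

U(i) = 1/4 for all i

D_KL(P||U) = Σ P(x) log₂(P(x) / (1/4))
           = Σ P(x) log₂(P(x)) + log₂(4)
           = log₂(4) - H(P)

H(P) = -Σ P(x) log₂(P(x)):
  -P(1)·log₂(P(1)) = -(0.0258)·log₂(0.0258) = 0.13613
  -P(2)·log₂(P(2)) = -(0.0207)·log₂(0.0207) = 0.11580
  -P(3)·log₂(P(3)) = -(0.0707)·log₂(0.0707) = 0.27023
  -P(4)·log₂(P(4)) = -(0.8828)·log₂(0.8828) = 0.15876
H(P) = 0.13613 + 0.11580 + 0.27023 + 0.15876 = 0.68092 bits

log₂(4) = 2.00000 bits

D_KL(P||U) = 2.00000 - 0.68092 = 1.31908 ≈ 1.3191 bits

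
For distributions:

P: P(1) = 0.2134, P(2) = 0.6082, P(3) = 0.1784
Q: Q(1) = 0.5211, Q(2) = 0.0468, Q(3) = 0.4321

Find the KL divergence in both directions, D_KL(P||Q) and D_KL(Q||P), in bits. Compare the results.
D_KL(P||Q) = 1.7478 bits, D_KL(Q||P) = 1.0495 bits. D_KL(P||Q) is larger than D_KL(Q||P) by 0.6983 bits; the two directions differ.

D_KL(P||Q) = Σ P(x) log₂(P(x)/Q(x))

Computing term by term:
  P(1)·log₂(P(1)/Q(1)) = 0.2134·log₂(0.2134/0.5211) = -0.27486
  P(2)·log₂(P(2)/Q(2)) = 0.6082·log₂(0.6082/0.0468) = 2.25032
  P(3)·log₂(P(3)/Q(3)) = 0.1784·log₂(0.1784/0.4321) = -0.22768

D_KL(P||Q) = -0.27486 + 2.25032 - 0.22768 = 1.74778 ≈ 1.7478 bits

D_KL(Q||P) = Σ Q(x) log₂(Q(x)/P(x))

Computing term by term:
  Q(1)·log₂(Q(1)/P(1)) = 0.5211·log₂(0.5211/0.2134) = 0.67118
  Q(2)·log₂(Q(2)/P(2)) = 0.0468·log₂(0.0468/0.6082) = -0.17316
  Q(3)·log₂(Q(3)/P(3)) = 0.4321·log₂(0.4321/0.1784) = 0.55147

D_KL(Q||P) = 0.67118 - 0.17316 + 0.55147 = 1.04949 ≈ 1.0495 bits

These are NOT equal (difference: 0.6983 bits). KL divergence is asymmetric: D_KL(P||Q) ≠ D_KL(Q||P) in general.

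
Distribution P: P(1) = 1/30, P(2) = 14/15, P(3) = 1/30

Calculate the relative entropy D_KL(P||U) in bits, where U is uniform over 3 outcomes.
1.1649 bits

U(i) = 1/3 for all i

D_KL(P||U) = Σ P(x) log₂(P(x) / (1/3))
           = Σ P(x) log₂(P(x)) + log₂(3)
           = log₂(3) - H(P)

H(P) = -Σ P(x) log₂(P(x)):
  -P(1)·log₂(P(1)) = -(1/30)·log₂(1/30) = 0.16356
  -P(2)·log₂(P(2)) = -(14/15)·log₂(14/15) = 0.09290
  -P(3)·log₂(P(3)) = -(1/30)·log₂(1/30) = 0.16356
H(P) = 0.16356 + 0.09290 + 0.16356 = 0.42002 bits

log₂(3) = 1.58496 bits

D_KL(P||U) = 1.58496 - 0.42002 = 1.16494 ≈ 1.1649 bits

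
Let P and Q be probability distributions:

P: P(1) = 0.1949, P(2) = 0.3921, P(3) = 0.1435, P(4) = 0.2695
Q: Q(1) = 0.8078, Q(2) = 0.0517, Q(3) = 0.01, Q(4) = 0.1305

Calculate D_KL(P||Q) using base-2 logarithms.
1.5797 bits

D_KL(P||Q) = Σ P(x) log₂(P(x)/Q(x))

Computing term by term:
  P(1)·log₂(P(1)/Q(1)) = 0.1949·log₂(0.1949/0.8078) = -0.39979
  P(2)·log₂(P(2)/Q(2)) = 0.3921·log₂(0.3921/0.0517) = 1.14610
  P(3)·log₂(P(3)/Q(3)) = 0.1435·log₂(0.1435/0.01) = 0.55147
  P(4)·log₂(P(4)/Q(4)) = 0.2695·log₂(0.2695/0.1305) = 0.28196

D_KL(P||Q) = -0.39979 + 1.14610 + 0.55147 + 0.28196 = 1.57974 ≈ 1.5797 bits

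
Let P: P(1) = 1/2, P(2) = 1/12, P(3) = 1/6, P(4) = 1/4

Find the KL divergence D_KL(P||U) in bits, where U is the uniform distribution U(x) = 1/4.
0.2704 bits

U(i) = 1/4 for all i

D_KL(P||U) = Σ P(x) log₂(P(x) / (1/4))
           = Σ P(x) log₂(P(x)) + log₂(4)
           = log₂(4) - H(P)

H(P) = -Σ P(x) log₂(P(x)):
  -P(1)·log₂(P(1)) = -(1/2)·log₂(1/2) = 0.50000
  -P(2)·log₂(P(2)) = -(1/12)·log₂(1/12) = 0.29875
  -P(3)·log₂(P(3)) = -(1/6)·log₂(1/6) = 0.43083
  -P(4)·log₂(P(4)) = -(1/4)·log₂(1/4) = 0.50000
H(P) = 0.50000 + 0.29875 + 0.43083 + 0.50000 = 1.72958 bits

log₂(4) = 2.00000 bits

D_KL(P||U) = 2.00000 - 1.72958 = 0.27042 ≈ 0.2704 bits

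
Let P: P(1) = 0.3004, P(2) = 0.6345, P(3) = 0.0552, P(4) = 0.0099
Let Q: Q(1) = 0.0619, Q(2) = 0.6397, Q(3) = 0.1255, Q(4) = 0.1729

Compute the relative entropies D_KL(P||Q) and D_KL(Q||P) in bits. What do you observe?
D_KL(P||Q) = 0.5708 bits, D_KL(Q||P) = 0.7286 bits. The two directions give different values (D_KL(Q||P) exceeds D_KL(P||Q) by 0.1578 bits): KL divergence is asymmetric.

D_KL(P||Q) = Σ P(x) log₂(P(x)/Q(x))

Computing term by term:
  P(1)·log₂(P(1)/Q(1)) = 0.3004·log₂(0.3004/0.0619) = 0.68457
  P(2)·log₂(P(2)/Q(2)) = 0.6345·log₂(0.6345/0.6397) = -0.00747
  P(3)·log₂(P(3)/Q(3)) = 0.0552·log₂(0.0552/0.1255) = -0.06541
  P(4)·log₂(P(4)/Q(4)) = 0.0099·log₂(0.0099/0.1729) = -0.04085

D_KL(P||Q) = 0.68457 - 0.00747 - 0.06541 - 0.04085 = 0.57084 ≈ 0.5708 bits

D_KL(Q||P) = Σ Q(x) log₂(Q(x)/P(x))

Computing term by term:
  Q(1)·log₂(Q(1)/P(1)) = 0.0619·log₂(0.0619/0.3004) = -0.14106
  Q(2)·log₂(Q(2)/P(2)) = 0.6397·log₂(0.6397/0.6345) = 0.00753
  Q(3)·log₂(Q(3)/P(3)) = 0.1255·log₂(0.1255/0.0552) = 0.14871
  Q(4)·log₂(Q(4)/P(4)) = 0.1729·log₂(0.1729/0.0099) = 0.71345

D_KL(Q||P) = -0.14106 + 0.00753 + 0.14871 + 0.71345 = 0.72863 ≈ 0.7286 bits

These are NOT equal (difference: 0.1578 bits). KL divergence is asymmetric: D_KL(P||Q) ≠ D_KL(Q||P) in general.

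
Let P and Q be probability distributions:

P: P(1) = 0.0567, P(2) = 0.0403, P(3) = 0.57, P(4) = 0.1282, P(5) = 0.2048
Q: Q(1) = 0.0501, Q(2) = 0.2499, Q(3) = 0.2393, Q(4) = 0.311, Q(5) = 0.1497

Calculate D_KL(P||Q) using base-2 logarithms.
0.5464 bits

D_KL(P||Q) = Σ P(x) log₂(P(x)/Q(x))

Computing term by term:
  P(1)·log₂(P(1)/Q(1)) = 0.0567·log₂(0.0567/0.0501) = 0.01012
  P(2)·log₂(P(2)/Q(2)) = 0.0403·log₂(0.0403/0.2499) = -0.10609
  P(3)·log₂(P(3)/Q(3)) = 0.57·log₂(0.57/0.2393) = 0.71372
  P(4)·log₂(P(4)/Q(4)) = 0.1282·log₂(0.1282/0.311) = -0.16391
  P(5)·log₂(P(5)/Q(5)) = 0.2048·log₂(0.2048/0.1497) = 0.09260

D_KL(P||Q) = 0.01012 - 0.10609 + 0.71372 - 0.16391 + 0.09260 = 0.54644 ≈ 0.5464 bits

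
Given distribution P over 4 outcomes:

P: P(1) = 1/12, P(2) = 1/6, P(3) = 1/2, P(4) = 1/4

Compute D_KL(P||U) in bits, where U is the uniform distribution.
0.2704 bits

U(i) = 1/4 for all i

D_KL(P||U) = Σ P(x) log₂(P(x) / (1/4))
           = Σ P(x) log₂(P(x)) + log₂(4)
           = log₂(4) - H(P)

H(P) = -Σ P(x) log₂(P(x)):
  -P(1)·log₂(P(1)) = -(1/12)·log₂(1/12) = 0.29875
  -P(2)·log₂(P(2)) = -(1/6)·log₂(1/6) = 0.43083
  -P(3)·log₂(P(3)) = -(1/2)·log₂(1/2) = 0.50000
  -P(4)·log₂(P(4)) = -(1/4)·log₂(1/4) = 0.50000
H(P) = 0.29875 + 0.43083 + 0.50000 + 0.50000 = 1.72958 bits

log₂(4) = 2.00000 bits

D_KL(P||U) = 2.00000 - 1.72958 = 0.27042 ≈ 0.2704 bits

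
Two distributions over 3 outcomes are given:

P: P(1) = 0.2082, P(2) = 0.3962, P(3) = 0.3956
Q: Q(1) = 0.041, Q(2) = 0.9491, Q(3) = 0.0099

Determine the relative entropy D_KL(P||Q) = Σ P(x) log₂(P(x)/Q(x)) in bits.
2.0935 bits

D_KL(P||Q) = Σ P(x) log₂(P(x)/Q(x))

Computing term by term:
  P(1)·log₂(P(1)/Q(1)) = 0.2082·log₂(0.2082/0.041) = 0.48808
  P(2)·log₂(P(2)/Q(2)) = 0.3962·log₂(0.3962/0.9491) = -0.49934
  P(3)·log₂(P(3)/Q(3)) = 0.3956·log₂(0.3956/0.0099) = 2.10478

D_KL(P||Q) = 0.48808 - 0.49934 + 2.10478 = 2.09352 ≈ 2.0935 bits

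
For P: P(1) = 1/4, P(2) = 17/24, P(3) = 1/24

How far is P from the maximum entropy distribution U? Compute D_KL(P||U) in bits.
0.5415 bits

U(i) = 1/3 for all i

D_KL(P||U) = Σ P(x) log₂(P(x) / (1/3))
           = Σ P(x) log₂(P(x)) + log₂(3)
           = log₂(3) - H(P)

H(P) = -Σ P(x) log₂(P(x)):
  -P(1)·log₂(P(1)) = -(1/4)·log₂(1/4) = 0.50000
  -P(2)·log₂(P(2)) = -(17/24)·log₂(17/24) = 0.35240
  -P(3)·log₂(P(3)) = -(1/24)·log₂(1/24) = 0.19104
H(P) = 0.50000 + 0.35240 + 0.19104 = 1.04344 bits

log₂(3) = 1.58496 bits

D_KL(P||U) = 1.58496 - 1.04344 = 0.54152 ≈ 0.5415 bits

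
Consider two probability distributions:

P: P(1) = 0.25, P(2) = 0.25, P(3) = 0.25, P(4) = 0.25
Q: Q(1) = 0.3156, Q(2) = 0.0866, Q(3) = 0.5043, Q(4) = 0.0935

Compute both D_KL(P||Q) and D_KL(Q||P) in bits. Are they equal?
D_KL(P||Q) = 0.4000 bits, D_KL(Q||P) = 0.3515 bits. No, they are not equal.

D_KL(P||Q) = Σ P(x) log₂(P(x)/Q(x))

Computing term by term:
  P(1)·log₂(P(1)/Q(1)) = 0.25·log₂(0.25/0.3156) = -0.08404
  P(2)·log₂(P(2)/Q(2)) = 0.25·log₂(0.25/0.0866) = 0.38237
  P(3)·log₂(P(3)/Q(3)) = 0.25·log₂(0.25/0.5043) = -0.25309
  P(4)·log₂(P(4)/Q(4)) = 0.25·log₂(0.25/0.0935) = 0.35472

D_KL(P||Q) = -0.08404 + 0.38237 - 0.25309 + 0.35472 = 0.39996 ≈ 0.4000 bits

D_KL(Q||P) = Σ Q(x) log₂(Q(x)/P(x))

Computing term by term:
  Q(1)·log₂(Q(1)/P(1)) = 0.3156·log₂(0.3156/0.25) = 0.10609
  Q(2)·log₂(Q(2)/P(2)) = 0.0866·log₂(0.0866/0.25) = -0.13245
  Q(3)·log₂(Q(3)/P(3)) = 0.5043·log₂(0.5043/0.25) = 0.51053
  Q(4)·log₂(Q(4)/P(4)) = 0.0935·log₂(0.0935/0.25) = -0.13267

D_KL(Q||P) = 0.10609 - 0.13245 + 0.51053 - 0.13267 = 0.35150 ≈ 0.3515 bits

These are NOT equal (difference: 0.0485 bits). KL divergence is asymmetric: D_KL(P||Q) ≠ D_KL(Q||P) in general.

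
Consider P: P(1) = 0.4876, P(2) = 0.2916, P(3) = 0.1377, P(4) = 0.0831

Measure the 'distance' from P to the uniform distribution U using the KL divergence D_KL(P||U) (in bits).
0.2842 bits

U(i) = 1/4 for all i

D_KL(P||U) = Σ P(x) log₂(P(x) / (1/4))
           = Σ P(x) log₂(P(x)) + log₂(4)
           = log₂(4) - H(P)

H(P) = -Σ P(x) log₂(P(x)):
  -P(1)·log₂(P(1)) = -(0.4876)·log₂(0.4876) = 0.50527
  -P(2)·log₂(P(2)) = -(0.2916)·log₂(0.2916) = 0.51845
  -P(3)·log₂(P(3)) = -(0.1377)·log₂(0.1377) = 0.39388
  -P(4)·log₂(P(4)) = -(0.0831)·log₂(0.0831) = 0.29825
H(P) = 0.50527 + 0.51845 + 0.39388 + 0.29825 = 1.71585 bits

log₂(4) = 2.00000 bits

D_KL(P||U) = 2.00000 - 1.71585 = 0.28415 ≈ 0.2842 bits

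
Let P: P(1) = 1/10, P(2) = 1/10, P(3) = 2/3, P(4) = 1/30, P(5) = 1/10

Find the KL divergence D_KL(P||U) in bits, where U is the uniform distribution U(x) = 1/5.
0.7718 bits

U(i) = 1/5 for all i

D_KL(P||U) = Σ P(x) log₂(P(x) / (1/5))
           = Σ P(x) log₂(P(x)) + log₂(5)
           = log₂(5) - H(P)

H(P) = -Σ P(x) log₂(P(x)):
  -P(1)·log₂(P(1)) = -(1/10)·log₂(1/10) = 0.33219
  -P(2)·log₂(P(2)) = -(1/10)·log₂(1/10) = 0.33219
  -P(3)·log₂(P(3)) = -(2/3)·log₂(2/3) = 0.38998
  -P(4)·log₂(P(4)) = -(1/30)·log₂(1/30) = 0.16356
  -P(5)·log₂(P(5)) = -(1/10)·log₂(1/10) = 0.33219
H(P) = 0.33219 + 0.33219 + 0.38998 + 0.16356 + 0.33219 = 1.55011 bits

log₂(5) = 2.32193 bits

D_KL(P||U) = 2.32193 - 1.55011 = 0.77182 ≈ 0.7718 bits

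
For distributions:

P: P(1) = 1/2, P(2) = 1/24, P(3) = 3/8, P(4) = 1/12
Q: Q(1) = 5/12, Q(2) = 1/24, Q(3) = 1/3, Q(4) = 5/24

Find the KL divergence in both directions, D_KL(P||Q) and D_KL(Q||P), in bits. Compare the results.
D_KL(P||Q) = 0.0851 bits, D_KL(Q||P) = 0.1092 bits. D_KL(Q||P) is larger than D_KL(P||Q) by 0.0241 bits; the two directions differ.

D_KL(P||Q) = Σ P(x) log₂(P(x)/Q(x))

Computing term by term:
  P(1)·log₂(P(1)/Q(1)) = (1/2)·log₂((1/2)/(5/12)) = 0.13152
  P(2)·log₂(P(2)/Q(2)) = (1/24)·log₂((1/24)/(1/24)) = 0.00000
  P(3)·log₂(P(3)/Q(3)) = (3/8)·log₂((3/8)/(1/3)) = 0.06372
  P(4)·log₂(P(4)/Q(4)) = (1/12)·log₂((1/12)/(5/24)) = -0.11016

D_KL(P||Q) = 0.13152 + 0.00000 + 0.06372 - 0.11016 = 0.08508 ≈ 0.0851 bits

D_KL(Q||P) = Σ Q(x) log₂(Q(x)/P(x))

Computing term by term:
  Q(1)·log₂(Q(1)/P(1)) = (5/12)·log₂((5/12)/(1/2)) = -0.10960
  Q(2)·log₂(Q(2)/P(2)) = (1/24)·log₂((1/24)/(1/24)) = 0.00000
  Q(3)·log₂(Q(3)/P(3)) = (1/3)·log₂((1/3)/(3/8)) = -0.05664
  Q(4)·log₂(Q(4)/P(4)) = (5/24)·log₂((5/24)/(1/12)) = 0.27540

D_KL(Q||P) = -0.10960 + 0.00000 - 0.05664 + 0.27540 = 0.10916 ≈ 0.1092 bits

These are NOT equal (difference: 0.0241 bits). KL divergence is asymmetric: D_KL(P||Q) ≠ D_KL(Q||P) in general.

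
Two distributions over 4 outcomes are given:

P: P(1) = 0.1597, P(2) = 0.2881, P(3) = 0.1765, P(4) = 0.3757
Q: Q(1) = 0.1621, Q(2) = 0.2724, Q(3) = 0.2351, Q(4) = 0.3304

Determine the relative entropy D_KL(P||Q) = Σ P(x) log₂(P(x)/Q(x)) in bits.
0.0165 bits

D_KL(P||Q) = Σ P(x) log₂(P(x)/Q(x))

Computing term by term:
  P(1)·log₂(P(1)/Q(1)) = 0.1597·log₂(0.1597/0.1621) = -0.00344
  P(2)·log₂(P(2)/Q(2)) = 0.2881·log₂(0.2881/0.2724) = 0.02329
  P(3)·log₂(P(3)/Q(3)) = 0.1765·log₂(0.1765/0.2351) = -0.07300
  P(4)·log₂(P(4)/Q(4)) = 0.3757·log₂(0.3757/0.3304) = 0.06964

D_KL(P||Q) = -0.00344 + 0.02329 - 0.07300 + 0.06964 = 0.01649 ≈ 0.0165 bits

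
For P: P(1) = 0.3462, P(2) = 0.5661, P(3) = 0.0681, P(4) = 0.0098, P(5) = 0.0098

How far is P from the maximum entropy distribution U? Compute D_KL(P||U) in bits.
0.9327 bits

U(i) = 1/5 for all i

D_KL(P||U) = Σ P(x) log₂(P(x) / (1/5))
           = Σ P(x) log₂(P(x)) + log₂(5)
           = log₂(5) - H(P)

H(P) = -Σ P(x) log₂(P(x)):
  -P(1)·log₂(P(1)) = -(0.3462)·log₂(0.3462) = 0.52980
  -P(2)·log₂(P(2)) = -(0.5661)·log₂(0.5661) = 0.46470
  -P(3)·log₂(P(3)) = -(0.0681)·log₂(0.0681) = 0.26397
  -P(4)·log₂(P(4)) = -(0.0098)·log₂(0.0098) = 0.06540
  -P(5)·log₂(P(5)) = -(0.0098)·log₂(0.0098) = 0.06540
H(P) = 0.52980 + 0.46470 + 0.26397 + 0.06540 + 0.06540 = 1.38927 bits

log₂(5) = 2.32193 bits

D_KL(P||U) = 2.32193 - 1.38927 = 0.93266 ≈ 0.9327 bits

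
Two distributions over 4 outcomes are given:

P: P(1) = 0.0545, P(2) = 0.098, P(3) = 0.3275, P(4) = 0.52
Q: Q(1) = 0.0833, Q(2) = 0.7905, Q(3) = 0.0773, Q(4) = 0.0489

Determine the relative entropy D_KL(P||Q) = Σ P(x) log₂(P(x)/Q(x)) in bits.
2.1272 bits

D_KL(P||Q) = Σ P(x) log₂(P(x)/Q(x))

Computing term by term:
  P(1)·log₂(P(1)/Q(1)) = 0.0545·log₂(0.0545/0.0833) = -0.03336
  P(2)·log₂(P(2)/Q(2)) = 0.098·log₂(0.098/0.7905) = -0.29517
  P(3)·log₂(P(3)/Q(3)) = 0.3275·log₂(0.3275/0.0773) = 0.68217
  P(4)·log₂(P(4)/Q(4)) = 0.52·log₂(0.52/0.0489) = 1.77351

D_KL(P||Q) = -0.03336 - 0.29517 + 0.68217 + 1.77351 = 2.12715 ≈ 2.1272 bits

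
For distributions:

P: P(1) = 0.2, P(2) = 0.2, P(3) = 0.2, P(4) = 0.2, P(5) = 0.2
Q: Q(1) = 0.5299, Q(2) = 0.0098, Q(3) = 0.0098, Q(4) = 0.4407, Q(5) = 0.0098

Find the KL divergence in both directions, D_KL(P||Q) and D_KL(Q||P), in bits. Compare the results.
D_KL(P||Q) = 2.1015 bits, D_KL(Q||P) = 1.1193 bits. D_KL(P||Q) is larger than D_KL(Q||P) by 0.9822 bits; the two directions differ.

D_KL(P||Q) = Σ P(x) log₂(P(x)/Q(x))

Computing term by term:
  P(1)·log₂(P(1)/Q(1)) = 0.2·log₂(0.2/0.5299) = -0.28114
  P(2)·log₂(P(2)/Q(2)) = 0.2·log₂(0.2/0.0098) = 0.87021
  P(3)·log₂(P(3)/Q(3)) = 0.2·log₂(0.2/0.0098) = 0.87021
  P(4)·log₂(P(4)/Q(4)) = 0.2·log₂(0.2/0.4407) = -0.22796
  P(5)·log₂(P(5)/Q(5)) = 0.2·log₂(0.2/0.0098) = 0.87021

D_KL(P||Q) = -0.28114 + 0.87021 + 0.87021 - 0.22796 + 0.87021 = 2.10153 ≈ 2.1015 bits

D_KL(Q||P) = Σ Q(x) log₂(Q(x)/P(x))

Computing term by term:
  Q(1)·log₂(Q(1)/P(1)) = 0.5299·log₂(0.5299/0.2) = 0.74489
  Q(2)·log₂(Q(2)/P(2)) = 0.0098·log₂(0.0098/0.2) = -0.04264
  Q(3)·log₂(Q(3)/P(3)) = 0.0098·log₂(0.0098/0.2) = -0.04264
  Q(4)·log₂(Q(4)/P(4)) = 0.4407·log₂(0.4407/0.2) = 0.50231
  Q(5)·log₂(Q(5)/P(5)) = 0.0098·log₂(0.0098/0.2) = -0.04264

D_KL(Q||P) = 0.74489 - 0.04264 - 0.04264 + 0.50231 - 0.04264 = 1.11928 ≈ 1.1193 bits

These are NOT equal (difference: 0.9822 bits). KL divergence is asymmetric: D_KL(P||Q) ≠ D_KL(Q||P) in general.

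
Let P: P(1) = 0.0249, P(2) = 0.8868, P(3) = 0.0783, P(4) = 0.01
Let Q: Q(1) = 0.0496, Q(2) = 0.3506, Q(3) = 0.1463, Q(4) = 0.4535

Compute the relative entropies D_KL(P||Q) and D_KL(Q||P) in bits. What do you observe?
D_KL(P||Q) = 1.0368 bits, D_KL(Q||P) = 2.2075 bits. The two directions give different values (D_KL(Q||P) exceeds D_KL(P||Q) by 1.1707 bits): KL divergence is asymmetric.

D_KL(P||Q) = Σ P(x) log₂(P(x)/Q(x))

Computing term by term:
  P(1)·log₂(P(1)/Q(1)) = 0.0249·log₂(0.0249/0.0496) = -0.02476
  P(2)·log₂(P(2)/Q(2)) = 0.8868·log₂(0.8868/0.3506) = 1.18723
  P(3)·log₂(P(3)/Q(3)) = 0.0783·log₂(0.0783/0.1463) = -0.07061
  P(4)·log₂(P(4)/Q(4)) = 0.01·log₂(0.01/0.4535) = -0.05503

D_KL(P||Q) = -0.02476 + 1.18723 - 0.07061 - 0.05503 = 1.03683 ≈ 1.0368 bits

D_KL(Q||P) = Σ Q(x) log₂(Q(x)/P(x))

Computing term by term:
  Q(1)·log₂(Q(1)/P(1)) = 0.0496·log₂(0.0496/0.0249) = 0.04931
  Q(2)·log₂(Q(2)/P(2)) = 0.3506·log₂(0.3506/0.8868) = -0.46938
  Q(3)·log₂(Q(3)/P(3)) = 0.1463·log₂(0.1463/0.0783) = 0.13194
  Q(4)·log₂(Q(4)/P(4)) = 0.4535·log₂(0.4535/0.01) = 2.49562

D_KL(Q||P) = 0.04931 - 0.46938 + 0.13194 + 2.49562 = 2.20749 ≈ 2.2075 bits

These are NOT equal (difference: 1.1707 bits). KL divergence is asymmetric: D_KL(P||Q) ≠ D_KL(Q||P) in general.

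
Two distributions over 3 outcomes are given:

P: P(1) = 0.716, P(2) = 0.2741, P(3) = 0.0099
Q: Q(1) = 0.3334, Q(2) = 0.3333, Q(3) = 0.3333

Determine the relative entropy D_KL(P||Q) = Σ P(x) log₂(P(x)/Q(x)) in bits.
0.6620 bits

D_KL(P||Q) = Σ P(x) log₂(P(x)/Q(x))

Computing term by term:
  P(1)·log₂(P(1)/Q(1)) = 0.716·log₂(0.716/0.3334) = 0.78954
  P(2)·log₂(P(2)/Q(2)) = 0.2741·log₂(0.2741/0.3333) = -0.07733
  P(3)·log₂(P(3)/Q(3)) = 0.0099·log₂(0.0099/0.3333) = -0.05023

D_KL(P||Q) = 0.78954 - 0.07733 - 0.05023 = 0.66198 ≈ 0.6620 bits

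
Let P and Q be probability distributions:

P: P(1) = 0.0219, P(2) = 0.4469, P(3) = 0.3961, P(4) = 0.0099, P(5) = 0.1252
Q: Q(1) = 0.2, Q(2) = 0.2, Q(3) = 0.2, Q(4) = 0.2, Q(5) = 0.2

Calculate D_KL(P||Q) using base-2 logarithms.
0.7115 bits

D_KL(P||Q) = Σ P(x) log₂(P(x)/Q(x))

Computing term by term:
  P(1)·log₂(P(1)/Q(1)) = 0.0219·log₂(0.0219/0.2) = -0.06988
  P(2)·log₂(P(2)/Q(2)) = 0.4469·log₂(0.4469/0.2) = 0.51838
  P(3)·log₂(P(3)/Q(3)) = 0.3961·log₂(0.3961/0.2) = 0.39050
  P(4)·log₂(P(4)/Q(4)) = 0.0099·log₂(0.0099/0.2) = -0.04293
  P(5)·log₂(P(5)/Q(5)) = 0.1252·log₂(0.1252/0.2) = -0.08461

D_KL(P||Q) = -0.06988 + 0.51838 + 0.39050 - 0.04293 - 0.08461 = 0.71146 ≈ 0.7115 bits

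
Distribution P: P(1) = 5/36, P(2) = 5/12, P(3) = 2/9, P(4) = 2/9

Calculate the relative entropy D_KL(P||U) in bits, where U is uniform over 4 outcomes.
0.1138 bits

U(i) = 1/4 for all i

D_KL(P||U) = Σ P(x) log₂(P(x) / (1/4))
           = Σ P(x) log₂(P(x)) + log₂(4)
           = log₂(4) - H(P)

H(P) = -Σ P(x) log₂(P(x)):
  -P(1)·log₂(P(1)) = -(5/36)·log₂(5/36) = 0.39556
  -P(2)·log₂(P(2)) = -(5/12)·log₂(5/12) = 0.52626
  -P(3)·log₂(P(3)) = -(2/9)·log₂(2/9) = 0.48221
  -P(4)·log₂(P(4)) = -(2/9)·log₂(2/9) = 0.48221
H(P) = 0.39556 + 0.52626 + 0.48221 + 0.48221 = 1.88624 bits

log₂(4) = 2.00000 bits

D_KL(P||U) = 2.00000 - 1.88624 = 0.11376 ≈ 0.1138 bits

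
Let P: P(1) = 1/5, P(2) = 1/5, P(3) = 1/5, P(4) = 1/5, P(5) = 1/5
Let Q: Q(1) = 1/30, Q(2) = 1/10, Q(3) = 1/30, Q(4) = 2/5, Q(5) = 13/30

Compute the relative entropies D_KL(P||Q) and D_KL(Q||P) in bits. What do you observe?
D_KL(P||Q) = 0.8109 bits, D_KL(Q||P) = 0.6110 bits. The two directions give different values (D_KL(P||Q) exceeds D_KL(Q||P) by 0.1999 bits): KL divergence is asymmetric.

D_KL(P||Q) = Σ P(x) log₂(P(x)/Q(x))

Computing term by term:
  P(1)·log₂(P(1)/Q(1)) = (1/5)·log₂((1/5)/(1/30)) = 0.51699
  P(2)·log₂(P(2)/Q(2)) = (1/5)·log₂((1/5)/(1/10)) = 0.20000
  P(3)·log₂(P(3)/Q(3)) = (1/5)·log₂((1/5)/(1/30)) = 0.51699
  P(4)·log₂(P(4)/Q(4)) = (1/5)·log₂((1/5)/(2/5)) = -0.20000
  P(5)·log₂(P(5)/Q(5)) = (1/5)·log₂((1/5)/(13/30)) = -0.22310

D_KL(P||Q) = 0.51699 + 0.20000 + 0.51699 - 0.20000 - 0.22310 = 0.81088 ≈ 0.8109 bits

D_KL(Q||P) = Σ Q(x) log₂(Q(x)/P(x))

Computing term by term:
  Q(1)·log₂(Q(1)/P(1)) = (1/30)·log₂((1/30)/(1/5)) = -0.08617
  Q(2)·log₂(Q(2)/P(2)) = (1/10)·log₂((1/10)/(1/5)) = -0.10000
  Q(3)·log₂(Q(3)/P(3)) = (1/30)·log₂((1/30)/(1/5)) = -0.08617
  Q(4)·log₂(Q(4)/P(4)) = (2/5)·log₂((2/5)/(1/5)) = 0.40000
  Q(5)·log₂(Q(5)/P(5)) = (13/30)·log₂((13/30)/(1/5)) = 0.48337

D_KL(Q||P) = -0.08617 - 0.10000 - 0.08617 + 0.40000 + 0.48337 = 0.61103 ≈ 0.6110 bits

These are NOT equal (difference: 0.1999 bits). KL divergence is asymmetric: D_KL(P||Q) ≠ D_KL(Q||P) in general.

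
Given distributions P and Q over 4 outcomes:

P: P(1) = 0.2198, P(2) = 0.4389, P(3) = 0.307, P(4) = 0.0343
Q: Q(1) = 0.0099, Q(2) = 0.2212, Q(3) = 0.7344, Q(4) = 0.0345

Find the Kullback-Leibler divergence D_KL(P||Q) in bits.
1.0304 bits

D_KL(P||Q) = Σ P(x) log₂(P(x)/Q(x))

Computing term by term:
  P(1)·log₂(P(1)/Q(1)) = 0.2198·log₂(0.2198/0.0099) = 0.98308
  P(2)·log₂(P(2)/Q(2)) = 0.4389·log₂(0.4389/0.2212) = 0.43387
  P(3)·log₂(P(3)/Q(3)) = 0.307·log₂(0.307/0.7344) = -0.38631
  P(4)·log₂(P(4)/Q(4)) = 0.0343·log₂(0.0343/0.0345) = -0.00029

D_KL(P||Q) = 0.98308 + 0.43387 - 0.38631 - 0.00029 = 1.03035 ≈ 1.0304 bits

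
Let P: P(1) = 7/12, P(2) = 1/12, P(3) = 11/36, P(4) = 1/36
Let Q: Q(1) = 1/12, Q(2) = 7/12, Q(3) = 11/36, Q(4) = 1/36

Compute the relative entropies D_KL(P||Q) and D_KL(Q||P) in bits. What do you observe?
D_KL(P||Q) = 1.4037 bits, D_KL(Q||P) = 1.4037 bits. The two directions give the same value here, because Q is a self-inverse relabeling of P; in general KL divergence is asymmetric.

D_KL(P||Q) = Σ P(x) log₂(P(x)/Q(x))

Computing term by term:
  P(1)·log₂(P(1)/Q(1)) = (7/12)·log₂((7/12)/(1/12)) = 1.63762
  P(2)·log₂(P(2)/Q(2)) = (1/12)·log₂((1/12)/(7/12)) = -0.23395
  P(3)·log₂(P(3)/Q(3)) = (11/36)·log₂((11/36)/(11/36)) = 0.00000
  P(4)·log₂(P(4)/Q(4)) = (1/36)·log₂((1/36)/(1/36)) = 0.00000

D_KL(P||Q) = 1.63762 - 0.23395 + 0.00000 + 0.00000 = 1.40367 ≈ 1.4037 bits

D_KL(Q||P) = Σ Q(x) log₂(Q(x)/P(x))

Computing term by term:
  Q(1)·log₂(Q(1)/P(1)) = (1/12)·log₂((1/12)/(7/12)) = -0.23395
  Q(2)·log₂(Q(2)/P(2)) = (7/12)·log₂((7/12)/(1/12)) = 1.63762
  Q(3)·log₂(Q(3)/P(3)) = (11/36)·log₂((11/36)/(11/36)) = 0.00000
  Q(4)·log₂(Q(4)/P(4)) = (1/36)·log₂((1/36)/(1/36)) = 0.00000

D_KL(Q||P) = -0.23395 + 1.63762 + 0.00000 + 0.00000 = 1.40367 ≈ 1.4037 bits

These ARE equal here. Q is P with outcomes relabeled (Q(1) = P(2), Q(2) = P(1)) by a relabeling that is its own inverse, so the two sums contain exactly the same terms in a different order. This is a special case — KL divergence is not symmetric in general: D_KL(P||Q) ≠ D_KL(Q||P) for most P, Q.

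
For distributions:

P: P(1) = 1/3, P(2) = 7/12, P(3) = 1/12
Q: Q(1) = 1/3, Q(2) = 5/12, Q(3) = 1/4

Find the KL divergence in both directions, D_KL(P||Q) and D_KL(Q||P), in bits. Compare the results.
D_KL(P||Q) = 0.1511 bits, D_KL(Q||P) = 0.1940 bits. D_KL(Q||P) is larger than D_KL(P||Q) by 0.0429 bits; the two directions differ.

D_KL(P||Q) = Σ P(x) log₂(P(x)/Q(x))

Computing term by term:
  P(1)·log₂(P(1)/Q(1)) = (1/3)·log₂((1/3)/(1/3)) = 0.00000
  P(2)·log₂(P(2)/Q(2)) = (7/12)·log₂((7/12)/(5/12)) = 0.28317
  P(3)·log₂(P(3)/Q(3)) = (1/12)·log₂((1/12)/(1/4)) = -0.13208

D_KL(P||Q) = 0.00000 + 0.28317 - 0.13208 = 0.15109 ≈ 0.1511 bits

D_KL(Q||P) = Σ Q(x) log₂(Q(x)/P(x))

Computing term by term:
  Q(1)·log₂(Q(1)/P(1)) = (1/3)·log₂((1/3)/(1/3)) = 0.00000
  Q(2)·log₂(Q(2)/P(2)) = (5/12)·log₂((5/12)/(7/12)) = -0.20226
  Q(3)·log₂(Q(3)/P(3)) = (1/4)·log₂((1/4)/(1/12)) = 0.39624

D_KL(Q||P) = 0.00000 - 0.20226 + 0.39624 = 0.19398 ≈ 0.1940 bits

These are NOT equal (difference: 0.0429 bits). KL divergence is asymmetric: D_KL(P||Q) ≠ D_KL(Q||P) in general.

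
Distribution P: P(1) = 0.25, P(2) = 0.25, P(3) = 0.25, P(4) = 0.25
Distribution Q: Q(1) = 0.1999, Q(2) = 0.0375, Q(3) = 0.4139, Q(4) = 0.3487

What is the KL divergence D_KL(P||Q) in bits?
0.4631 bits

D_KL(P||Q) = Σ P(x) log₂(P(x)/Q(x))

Computing term by term:
  P(1)·log₂(P(1)/Q(1)) = 0.25·log₂(0.25/0.1999) = 0.08066
  P(2)·log₂(P(2)/Q(2)) = 0.25·log₂(0.25/0.0375) = 0.68424
  P(3)·log₂(P(3)/Q(3)) = 0.25·log₂(0.25/0.4139) = -0.18184
  P(4)·log₂(P(4)/Q(4)) = 0.25·log₂(0.25/0.3487) = -0.12001

D_KL(P||Q) = 0.08066 + 0.68424 - 0.18184 - 0.12001 = 0.46305 ≈ 0.4631 bits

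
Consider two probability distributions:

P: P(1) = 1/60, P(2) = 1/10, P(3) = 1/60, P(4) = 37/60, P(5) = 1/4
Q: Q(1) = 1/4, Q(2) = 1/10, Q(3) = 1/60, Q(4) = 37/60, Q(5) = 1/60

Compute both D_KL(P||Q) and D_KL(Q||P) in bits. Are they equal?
D_KL(P||Q) = 0.9116 bits, D_KL(Q||P) = 0.9116 bits. Yes, in this case they are equal (although KL divergence is not symmetric in general).

D_KL(P||Q) = Σ P(x) log₂(P(x)/Q(x))

Computing term by term:
  P(1)·log₂(P(1)/Q(1)) = (1/60)·log₂((1/60)/(1/4)) = -0.06511
  P(2)·log₂(P(2)/Q(2)) = (1/10)·log₂((1/10)/(1/10)) = 0.00000
  P(3)·log₂(P(3)/Q(3)) = (1/60)·log₂((1/60)/(1/60)) = 0.00000
  P(4)·log₂(P(4)/Q(4)) = (37/60)·log₂((37/60)/(37/60)) = 0.00000
  P(5)·log₂(P(5)/Q(5)) = (1/4)·log₂((1/4)/(1/60)) = 0.97672

D_KL(P||Q) = -0.06511 + 0.00000 + 0.00000 + 0.00000 + 0.97672 = 0.91161 ≈ 0.9116 bits

D_KL(Q||P) = Σ Q(x) log₂(Q(x)/P(x))

Computing term by term:
  Q(1)·log₂(Q(1)/P(1)) = (1/4)·log₂((1/4)/(1/60)) = 0.97672
  Q(2)·log₂(Q(2)/P(2)) = (1/10)·log₂((1/10)/(1/10)) = 0.00000
  Q(3)·log₂(Q(3)/P(3)) = (1/60)·log₂((1/60)/(1/60)) = 0.00000
  Q(4)·log₂(Q(4)/P(4)) = (37/60)·log₂((37/60)/(37/60)) = 0.00000
  Q(5)·log₂(Q(5)/P(5)) = (1/60)·log₂((1/60)/(1/4)) = -0.06511

D_KL(Q||P) = 0.97672 + 0.00000 + 0.00000 + 0.00000 - 0.06511 = 0.91161 ≈ 0.9116 bits

These ARE equal here. Q is P with outcomes relabeled (Q(1) = P(5), Q(5) = P(1)) by a relabeling that is its own inverse, so the two sums contain exactly the same terms in a different order. This is a special case — KL divergence is not symmetric in general: D_KL(P||Q) ≠ D_KL(Q||P) for most P, Q.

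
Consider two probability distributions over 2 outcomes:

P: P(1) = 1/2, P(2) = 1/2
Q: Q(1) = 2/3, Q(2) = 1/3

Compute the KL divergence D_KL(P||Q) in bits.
0.0850 bits

D_KL(P||Q) = Σ P(x) log₂(P(x)/Q(x))

Computing term by term:
  P(1)·log₂(P(1)/Q(1)) = (1/2)·log₂((1/2)/(2/3)) = -0.20752
  P(2)·log₂(P(2)/Q(2)) = (1/2)·log₂((1/2)/(1/3)) = 0.29248

D_KL(P||Q) = -0.20752 + 0.29248 = 0.08496 ≈ 0.0850 bits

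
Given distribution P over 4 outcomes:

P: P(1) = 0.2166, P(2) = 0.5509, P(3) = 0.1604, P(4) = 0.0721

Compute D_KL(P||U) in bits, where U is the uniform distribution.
0.3511 bits

U(i) = 1/4 for all i

D_KL(P||U) = Σ P(x) log₂(P(x) / (1/4))
           = Σ P(x) log₂(P(x)) + log₂(4)
           = log₂(4) - H(P)

H(P) = -Σ P(x) log₂(P(x)):
  -P(1)·log₂(P(1)) = -(0.2166)·log₂(0.2166) = 0.47801
  -P(2)·log₂(P(2)) = -(0.5509)·log₂(0.5509) = 0.47385
  -P(3)·log₂(P(3)) = -(0.1604)·log₂(0.1604) = 0.42350
  -P(4)·log₂(P(4)) = -(0.0721)·log₂(0.0721) = 0.27354
H(P) = 0.47801 + 0.47385 + 0.42350 + 0.27354 = 1.64890 bits

log₂(4) = 2.00000 bits

D_KL(P||U) = 2.00000 - 1.64890 = 0.35110 ≈ 0.3511 bits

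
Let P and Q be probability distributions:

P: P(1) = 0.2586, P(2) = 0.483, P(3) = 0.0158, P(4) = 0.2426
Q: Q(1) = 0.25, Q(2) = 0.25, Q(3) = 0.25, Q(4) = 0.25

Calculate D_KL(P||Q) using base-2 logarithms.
0.3981 bits

D_KL(P||Q) = Σ P(x) log₂(P(x)/Q(x))

Computing term by term:
  P(1)·log₂(P(1)/Q(1)) = 0.2586·log₂(0.2586/0.25) = 0.01262
  P(2)·log₂(P(2)/Q(2)) = 0.483·log₂(0.483/0.25) = 0.45890
  P(3)·log₂(P(3)/Q(3)) = 0.0158·log₂(0.0158/0.25) = -0.06295
  P(4)·log₂(P(4)/Q(4)) = 0.2426·log₂(0.2426/0.25) = -0.01052

D_KL(P||Q) = 0.01262 + 0.45890 - 0.06295 - 0.01052 = 0.39805 ≈ 0.3981 bits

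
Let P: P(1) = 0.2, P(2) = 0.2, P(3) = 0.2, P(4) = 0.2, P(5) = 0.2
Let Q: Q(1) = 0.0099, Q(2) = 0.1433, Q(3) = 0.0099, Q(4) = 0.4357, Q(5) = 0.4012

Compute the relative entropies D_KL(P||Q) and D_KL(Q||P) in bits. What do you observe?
D_KL(P||Q) = 1.4052 bits, D_KL(Q||P) = 0.7376 bits. The two directions give different values (D_KL(P||Q) exceeds D_KL(Q||P) by 0.6676 bits): KL divergence is asymmetric.

D_KL(P||Q) = Σ P(x) log₂(P(x)/Q(x))

Computing term by term:
  P(1)·log₂(P(1)/Q(1)) = 0.2·log₂(0.2/0.0099) = 0.86729
  P(2)·log₂(P(2)/Q(2)) = 0.2·log₂(0.2/0.1433) = 0.09619
  P(3)·log₂(P(3)/Q(3)) = 0.2·log₂(0.2/0.0099) = 0.86729
  P(4)·log₂(P(4)/Q(4)) = 0.2·log₂(0.2/0.4357) = -0.22467
  P(5)·log₂(P(5)/Q(5)) = 0.2·log₂(0.2/0.4012) = -0.20086

D_KL(P||Q) = 0.86729 + 0.09619 + 0.86729 - 0.22467 - 0.20086 = 1.40524 ≈ 1.4052 bits

D_KL(Q||P) = Σ Q(x) log₂(Q(x)/P(x))

Computing term by term:
  Q(1)·log₂(Q(1)/P(1)) = 0.0099·log₂(0.0099/0.2) = -0.04293
  Q(2)·log₂(Q(2)/P(2)) = 0.1433·log₂(0.1433/0.2) = -0.06892
  Q(3)·log₂(Q(3)/P(3)) = 0.0099·log₂(0.0099/0.2) = -0.04293
  Q(4)·log₂(Q(4)/P(4)) = 0.4357·log₂(0.4357/0.2) = 0.48944
  Q(5)·log₂(Q(5)/P(5)) = 0.4012·log₂(0.4012/0.2) = 0.40293

D_KL(Q||P) = -0.04293 - 0.06892 - 0.04293 + 0.48944 + 0.40293 = 0.73759 ≈ 0.7376 bits

These are NOT equal (difference: 0.6676 bits). KL divergence is asymmetric: D_KL(P||Q) ≠ D_KL(Q||P) in general.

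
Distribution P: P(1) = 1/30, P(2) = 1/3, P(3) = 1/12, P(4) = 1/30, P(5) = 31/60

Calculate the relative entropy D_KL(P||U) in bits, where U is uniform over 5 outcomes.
0.6755 bits

U(i) = 1/5 for all i

D_KL(P||U) = Σ P(x) log₂(P(x) / (1/5))
           = Σ P(x) log₂(P(x)) + log₂(5)
           = log₂(5) - H(P)

H(P) = -Σ P(x) log₂(P(x)):
  -P(1)·log₂(P(1)) = -(1/30)·log₂(1/30) = 0.16356
  -P(2)·log₂(P(2)) = -(1/3)·log₂(1/3) = 0.52832
  -P(3)·log₂(P(3)) = -(1/12)·log₂(1/12) = 0.29875
  -P(4)·log₂(P(4)) = -(1/30)·log₂(1/30) = 0.16356
  -P(5)·log₂(P(5)) = -(31/60)·log₂(31/60) = 0.49223
H(P) = 0.16356 + 0.52832 + 0.29875 + 0.16356 + 0.49223 = 1.64642 bits

log₂(5) = 2.32193 bits

D_KL(P||U) = 2.32193 - 1.64642 = 0.67551 ≈ 0.6755 bits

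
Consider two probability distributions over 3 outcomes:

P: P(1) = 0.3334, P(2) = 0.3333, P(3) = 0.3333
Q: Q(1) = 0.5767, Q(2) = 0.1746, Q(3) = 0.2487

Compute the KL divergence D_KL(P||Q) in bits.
0.1881 bits

D_KL(P||Q) = Σ P(x) log₂(P(x)/Q(x))

Computing term by term:
  P(1)·log₂(P(1)/Q(1)) = 0.3334·log₂(0.3334/0.5767) = -0.26358
  P(2)·log₂(P(2)/Q(2)) = 0.3333·log₂(0.3333/0.1746) = 0.31089
  P(3)·log₂(P(3)/Q(3)) = 0.3333·log₂(0.3333/0.2487) = 0.14079

D_KL(P||Q) = -0.26358 + 0.31089 + 0.14079 = 0.18810 ≈ 0.1881 bits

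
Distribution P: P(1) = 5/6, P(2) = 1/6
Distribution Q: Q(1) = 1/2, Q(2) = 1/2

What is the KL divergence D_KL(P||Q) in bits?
0.3500 bits

D_KL(P||Q) = Σ P(x) log₂(P(x)/Q(x))

Computing term by term:
  P(1)·log₂(P(1)/Q(1)) = (5/6)·log₂((5/6)/(1/2)) = 0.61414
  P(2)·log₂(P(2)/Q(2)) = (1/6)·log₂((1/6)/(1/2)) = -0.26416

D_KL(P||Q) = 0.61414 - 0.26416 = 0.34998 ≈ 0.3500 bits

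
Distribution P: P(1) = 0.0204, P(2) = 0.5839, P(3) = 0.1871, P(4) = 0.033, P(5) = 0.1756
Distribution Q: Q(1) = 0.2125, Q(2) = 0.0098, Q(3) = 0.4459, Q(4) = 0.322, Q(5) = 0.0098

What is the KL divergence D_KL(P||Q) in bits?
3.7624 bits

D_KL(P||Q) = Σ P(x) log₂(P(x)/Q(x))

Computing term by term:
  P(1)·log₂(P(1)/Q(1)) = 0.0204·log₂(0.0204/0.2125) = -0.06897
  P(2)·log₂(P(2)/Q(2)) = 0.5839·log₂(0.5839/0.0098) = 3.44314
  P(3)·log₂(P(3)/Q(3)) = 0.1871·log₂(0.1871/0.4459) = -0.23442
  P(4)·log₂(P(4)/Q(4)) = 0.033·log₂(0.033/0.322) = -0.10846
  P(5)·log₂(P(5)/Q(5)) = 0.1756·log₂(0.1756/0.0098) = 0.73109

D_KL(P||Q) = -0.06897 + 3.44314 - 0.23442 - 0.10846 + 0.73109 = 3.76238 ≈ 3.7624 bits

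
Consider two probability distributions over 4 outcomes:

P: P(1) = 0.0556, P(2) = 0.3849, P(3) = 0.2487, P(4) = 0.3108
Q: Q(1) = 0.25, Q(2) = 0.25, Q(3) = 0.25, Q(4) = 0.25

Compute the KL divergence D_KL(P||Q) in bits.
0.2148 bits

D_KL(P||Q) = Σ P(x) log₂(P(x)/Q(x))

Computing term by term:
  P(1)·log₂(P(1)/Q(1)) = 0.0556·log₂(0.0556/0.25) = -0.12058
  P(2)·log₂(P(2)/Q(2)) = 0.3849·log₂(0.3849/0.25) = 0.23962
  P(3)·log₂(P(3)/Q(3)) = 0.2487·log₂(0.2487/0.25) = -0.00187
  P(4)·log₂(P(4)/Q(4)) = 0.3108·log₂(0.3108/0.25) = 0.09761

D_KL(P||Q) = -0.12058 + 0.23962 - 0.00187 + 0.09761 = 0.21478 ≈ 0.2148 bits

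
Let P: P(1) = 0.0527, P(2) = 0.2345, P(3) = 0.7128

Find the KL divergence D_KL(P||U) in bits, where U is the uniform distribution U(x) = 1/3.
0.5224 bits

U(i) = 1/3 for all i

D_KL(P||U) = Σ P(x) log₂(P(x) / (1/3))
           = Σ P(x) log₂(P(x)) + log₂(3)
           = log₂(3) - H(P)

H(P) = -Σ P(x) log₂(P(x)):
  -P(1)·log₂(P(1)) = -(0.0527)·log₂(0.0527) = 0.22377
  -P(2)·log₂(P(2)) = -(0.2345)·log₂(0.2345) = 0.49065
  -P(3)·log₂(P(3)) = -(0.7128)·log₂(0.7128) = 0.34815
H(P) = 0.22377 + 0.49065 + 0.34815 = 1.06257 bits

log₂(3) = 1.58496 bits

D_KL(P||U) = 1.58496 - 1.06257 = 0.52239 ≈ 0.5224 bits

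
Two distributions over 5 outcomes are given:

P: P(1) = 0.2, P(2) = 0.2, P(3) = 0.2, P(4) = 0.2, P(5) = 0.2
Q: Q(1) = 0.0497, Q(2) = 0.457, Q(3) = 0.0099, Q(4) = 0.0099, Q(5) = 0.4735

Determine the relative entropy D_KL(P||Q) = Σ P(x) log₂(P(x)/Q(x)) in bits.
1.6492 bits

D_KL(P||Q) = Σ P(x) log₂(P(x)/Q(x))

Computing term by term:
  P(1)·log₂(P(1)/Q(1)) = 0.2·log₂(0.2/0.0497) = 0.40174
  P(2)·log₂(P(2)/Q(2)) = 0.2·log₂(0.2/0.457) = -0.23844
  P(3)·log₂(P(3)/Q(3)) = 0.2·log₂(0.2/0.0099) = 0.86729
  P(4)·log₂(P(4)/Q(4)) = 0.2·log₂(0.2/0.0099) = 0.86729
  P(5)·log₂(P(5)/Q(5)) = 0.2·log₂(0.2/0.4735) = -0.24867

D_KL(P||Q) = 0.40174 - 0.23844 + 0.86729 + 0.86729 - 0.24867 = 1.64921 ≈ 1.6492 bits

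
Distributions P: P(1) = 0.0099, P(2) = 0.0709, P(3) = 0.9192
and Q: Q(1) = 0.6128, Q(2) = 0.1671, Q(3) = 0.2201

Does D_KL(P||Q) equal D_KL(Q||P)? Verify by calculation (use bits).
D_KL(P||Q) = 1.7490 bits, D_KL(Q||P) = 3.4001 bits. No — D_KL(P||Q) ≠ D_KL(Q||P) for this pair.

D_KL(P||Q) = Σ P(x) log₂(P(x)/Q(x))

Computing term by term:
  P(1)·log₂(P(1)/Q(1)) = 0.0099·log₂(0.0099/0.6128) = -0.05892
  P(2)·log₂(P(2)/Q(2)) = 0.0709·log₂(0.0709/0.1671) = -0.08769
  P(3)·log₂(P(3)/Q(3)) = 0.9192·log₂(0.9192/0.2201) = 1.89559

D_KL(P||Q) = -0.05892 - 0.08769 + 1.89559 = 1.74898 ≈ 1.7490 bits

D_KL(Q||P) = Σ Q(x) log₂(Q(x)/P(x))

Computing term by term:
  Q(1)·log₂(Q(1)/P(1)) = 0.6128·log₂(0.6128/0.0099) = 3.64729
  Q(2)·log₂(Q(2)/P(2)) = 0.1671·log₂(0.1671/0.0709) = 0.20668
  Q(3)·log₂(Q(3)/P(3)) = 0.2201·log₂(0.2201/0.9192) = -0.45389

D_KL(Q||P) = 3.64729 + 0.20668 - 0.45389 = 3.40008 ≈ 3.4001 bits

These are NOT equal (difference: 1.6511 bits). KL divergence is asymmetric: D_KL(P||Q) ≠ D_KL(Q||P) in general.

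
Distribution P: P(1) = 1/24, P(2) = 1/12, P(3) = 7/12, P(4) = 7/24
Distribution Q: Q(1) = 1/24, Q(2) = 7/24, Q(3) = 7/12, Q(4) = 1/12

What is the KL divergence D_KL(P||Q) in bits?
0.3765 bits

D_KL(P||Q) = Σ P(x) log₂(P(x)/Q(x))

Computing term by term:
  P(1)·log₂(P(1)/Q(1)) = (1/24)·log₂((1/24)/(1/24)) = 0.00000
  P(2)·log₂(P(2)/Q(2)) = (1/12)·log₂((1/12)/(7/24)) = -0.15061
  P(3)·log₂(P(3)/Q(3)) = (7/12)·log₂((7/12)/(7/12)) = 0.00000
  P(4)·log₂(P(4)/Q(4)) = (7/24)·log₂((7/24)/(1/12)) = 0.52715

D_KL(P||Q) = 0.00000 - 0.15061 + 0.00000 + 0.52715 = 0.37654 ≈ 0.3765 bits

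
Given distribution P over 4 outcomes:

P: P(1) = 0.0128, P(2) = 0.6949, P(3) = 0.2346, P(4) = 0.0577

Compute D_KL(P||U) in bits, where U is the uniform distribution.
0.8264 bits

U(i) = 1/4 for all i

D_KL(P||U) = Σ P(x) log₂(P(x) / (1/4))
           = Σ P(x) log₂(P(x)) + log₂(4)
           = log₂(4) - H(P)

H(P) = -Σ P(x) log₂(P(x)):
  -P(1)·log₂(P(1)) = -(0.0128)·log₂(0.0128) = 0.08048
  -P(2)·log₂(P(2)) = -(0.6949)·log₂(0.6949) = 0.36491
  -P(3)·log₂(P(3)) = -(0.2346)·log₂(0.2346) = 0.49072
  -P(4)·log₂(P(4)) = -(0.0577)·log₂(0.0577) = 0.23745
H(P) = 0.08048 + 0.36491 + 0.49072 + 0.23745 = 1.17356 bits

log₂(4) = 2.00000 bits

D_KL(P||U) = 2.00000 - 1.17356 = 0.82644 ≈ 0.8264 bits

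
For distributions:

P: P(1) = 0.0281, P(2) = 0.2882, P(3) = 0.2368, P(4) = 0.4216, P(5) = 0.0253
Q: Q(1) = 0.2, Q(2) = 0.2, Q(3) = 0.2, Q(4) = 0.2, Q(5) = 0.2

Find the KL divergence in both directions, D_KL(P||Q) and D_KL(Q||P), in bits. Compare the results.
D_KL(P||Q) = 0.5082 bits, D_KL(Q||P) = 0.7935 bits. D_KL(Q||P) is larger than D_KL(P||Q) by 0.2853 bits; the two directions differ.

D_KL(P||Q) = Σ P(x) log₂(P(x)/Q(x))

Computing term by term:
  P(1)·log₂(P(1)/Q(1)) = 0.0281·log₂(0.0281/0.2) = -0.07956
  P(2)·log₂(P(2)/Q(2)) = 0.2882·log₂(0.2882/0.2) = 0.15190
  P(3)·log₂(P(3)/Q(3)) = 0.2368·log₂(0.2368/0.2) = 0.05770
  P(4)·log₂(P(4)/Q(4)) = 0.4216·log₂(0.4216/0.2) = 0.45359
  P(5)·log₂(P(5)/Q(5)) = 0.0253·log₂(0.0253/0.2) = -0.07546

D_KL(P||Q) = -0.07956 + 0.15190 + 0.05770 + 0.45359 - 0.07546 = 0.50817 ≈ 0.5082 bits

D_KL(Q||P) = Σ Q(x) log₂(Q(x)/P(x))

Computing term by term:
  Q(1)·log₂(Q(1)/P(1)) = 0.2·log₂(0.2/0.0281) = 0.56627
  Q(2)·log₂(Q(2)/P(2)) = 0.2·log₂(0.2/0.2882) = -0.10541
  Q(3)·log₂(Q(3)/P(3)) = 0.2·log₂(0.2/0.2368) = -0.04873
  Q(4)·log₂(Q(4)/P(4)) = 0.2·log₂(0.2/0.4216) = -0.21517
  Q(5)·log₂(Q(5)/P(5)) = 0.2·log₂(0.2/0.0253) = 0.59656

D_KL(Q||P) = 0.56627 - 0.10541 - 0.04873 - 0.21517 + 0.59656 = 0.79352 ≈ 0.7935 bits

These are NOT equal (difference: 0.2853 bits). KL divergence is asymmetric: D_KL(P||Q) ≠ D_KL(Q||P) in general.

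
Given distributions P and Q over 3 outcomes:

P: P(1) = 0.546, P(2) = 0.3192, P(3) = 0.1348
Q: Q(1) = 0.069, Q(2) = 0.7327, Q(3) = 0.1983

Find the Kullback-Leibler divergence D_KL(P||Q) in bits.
1.1717 bits

D_KL(P||Q) = Σ P(x) log₂(P(x)/Q(x))

Computing term by term:
  P(1)·log₂(P(1)/Q(1)) = 0.546·log₂(0.546/0.069) = 1.62939
  P(2)·log₂(P(2)/Q(2)) = 0.3192·log₂(0.3192/0.7327) = -0.38264
  P(3)·log₂(P(3)/Q(3)) = 0.1348·log₂(0.1348/0.1983) = -0.07507

D_KL(P||Q) = 1.62939 - 0.38264 - 0.07507 = 1.17168 ≈ 1.1717 bits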